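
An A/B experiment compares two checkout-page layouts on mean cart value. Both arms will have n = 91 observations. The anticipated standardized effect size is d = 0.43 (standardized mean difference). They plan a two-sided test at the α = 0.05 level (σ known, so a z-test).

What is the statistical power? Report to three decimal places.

Power ≈ 0.827

Noncentrality parameter: δ = d·√(n/2) = 0.43 × √(91/2) = 2.9005
Critical value for a two-sided test at α = 0.05: z_{α/2} = 1.960.
Power = Φ(δ − 1.960) + Φ(−δ − 1.960) = Φ(0.941) + Φ(-4.860) = 0.8265 + 0.0000 = 0.8265.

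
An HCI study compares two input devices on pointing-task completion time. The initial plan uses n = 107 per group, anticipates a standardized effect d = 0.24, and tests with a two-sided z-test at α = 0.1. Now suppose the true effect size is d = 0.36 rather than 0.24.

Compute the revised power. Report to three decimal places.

Power ≈ 0.839

With d = 0.36: δ = d·√(n/2) = 0.36 × √(107/2) = 2.6332. Critical value z_{0.05} = 1.645.
Revised power = Φ(δ − 1.645) + Φ(−δ − 1.645) = Φ(0.988) + Φ(-4.278) = 0.8385 + 0.0000 = 0.8385.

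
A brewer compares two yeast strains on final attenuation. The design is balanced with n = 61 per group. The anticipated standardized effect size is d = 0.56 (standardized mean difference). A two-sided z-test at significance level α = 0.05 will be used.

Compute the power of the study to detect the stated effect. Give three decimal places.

Noncentrality parameter: δ = d·√(n/2) = 0.56 × √(61/2) = 3.0927
Critical value for a two-sided test at α = 0.05: z_{α/2} = 1.960.
Power = Φ(δ − 1.960) + Φ(−δ − 1.960) = Φ(1.133) + Φ(-5.053) = 0.8713 + 0.0000 = 0.8713.

Power ≈ 0.871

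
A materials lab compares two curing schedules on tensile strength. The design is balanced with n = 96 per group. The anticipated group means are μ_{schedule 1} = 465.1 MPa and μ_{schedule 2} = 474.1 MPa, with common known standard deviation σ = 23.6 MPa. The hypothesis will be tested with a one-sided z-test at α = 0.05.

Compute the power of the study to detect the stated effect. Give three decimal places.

Power ≈ 0.841

Standardized effect: d = |μ_{schedule 1} − μ_{schedule 2}| / σ = |465.1 − 474.1| / 23.6 = 0.3814
Noncentrality parameter: δ = d·√(n/2) = 0.3814 × √(96/2) = 2.6421
One-sided α = 0.05 → critical value z_{0.05} = 1.645.
Power = P(Z > 1.645 − δ) = Φ(0.997) = 0.8407.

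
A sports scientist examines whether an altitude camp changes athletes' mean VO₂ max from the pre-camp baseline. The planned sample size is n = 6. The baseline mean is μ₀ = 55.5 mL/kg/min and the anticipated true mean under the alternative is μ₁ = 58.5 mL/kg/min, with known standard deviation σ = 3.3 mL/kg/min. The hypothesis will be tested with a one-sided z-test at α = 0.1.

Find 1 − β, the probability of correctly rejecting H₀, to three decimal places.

Power ≈ 0.828

Standardized effect: d = |μ₁ − μ₀| / σ = |58.5 − 55.5| / 3.3 = 0.9091
Noncentrality parameter: δ = d·√n = 0.9091 × √6 = 2.2268
One-sided α = 0.1 → critical value z_{0.1} = 1.282.
Power = Φ(δ − 1.282) = Φ(0.945) = 0.8277.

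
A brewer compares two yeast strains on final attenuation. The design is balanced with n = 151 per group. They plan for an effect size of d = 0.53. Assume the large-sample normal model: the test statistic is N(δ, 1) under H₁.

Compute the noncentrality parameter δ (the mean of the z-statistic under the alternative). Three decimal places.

The noncentrality parameter scales effect size by the design's sample-size factor: δ = d·√(n/2) = 0.53 × √(151/2) = 4.6052

δ ≈ 4.605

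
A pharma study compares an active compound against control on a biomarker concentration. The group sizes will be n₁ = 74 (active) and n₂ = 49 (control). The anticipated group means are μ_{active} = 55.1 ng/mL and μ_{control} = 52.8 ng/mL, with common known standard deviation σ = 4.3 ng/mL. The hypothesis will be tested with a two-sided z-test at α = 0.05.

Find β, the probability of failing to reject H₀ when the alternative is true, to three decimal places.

β ≈ 0.173

Standardized effect: d = |μ_{active} − μ_{control}| / σ = |55.1 − 52.8| / 4.3 = 0.5349
Noncentrality parameter: δ = d / √(1/n₁ + 1/n₂) = 0.5349 / √(1/74 + 1/49) = 2.9042
Two-sided α = 0.05 → critical value z_{0.025} = 1.960.
Power = Φ(δ − 1.960) + Φ(−δ − 1.960) = Φ(0.944) + Φ(-4.864) = 0.8275 + 0.0000 = 0.8275.
Type II error: β = 1 − power = 1 − 0.8275 = 0.1725.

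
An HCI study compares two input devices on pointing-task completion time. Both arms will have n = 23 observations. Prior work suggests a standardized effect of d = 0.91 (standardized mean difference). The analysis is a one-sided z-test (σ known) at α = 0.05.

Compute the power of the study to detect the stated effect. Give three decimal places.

Power ≈ 0.925

Noncentrality parameter: δ = d·√(n/2) = 0.91 × √(23/2) = 3.0860
Critical value for a one-sided test at α = 0.05: z_α = 1.645.
Power = Φ(δ − 1.645) = Φ(1.441) = 0.9252.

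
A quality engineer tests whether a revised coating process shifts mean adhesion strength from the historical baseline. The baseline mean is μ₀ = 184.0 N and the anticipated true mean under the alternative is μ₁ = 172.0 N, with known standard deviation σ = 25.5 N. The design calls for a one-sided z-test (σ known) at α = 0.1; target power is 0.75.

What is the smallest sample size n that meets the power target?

n = 18

Standardized effect: d = |μ₁ − μ₀| / σ = |172.0 − 184.0| / 25.5 = 0.4706
Set Φ(δ − 1.282) = 0.75; then δ − 1.282 = Φ⁻¹(0.75) = 0.674, giving δ = 1.956.
δ = d·√n ⇒ n = (δ/d)² = (1.956 / 0.4706)² = 17.28.
Round up to the next whole unit.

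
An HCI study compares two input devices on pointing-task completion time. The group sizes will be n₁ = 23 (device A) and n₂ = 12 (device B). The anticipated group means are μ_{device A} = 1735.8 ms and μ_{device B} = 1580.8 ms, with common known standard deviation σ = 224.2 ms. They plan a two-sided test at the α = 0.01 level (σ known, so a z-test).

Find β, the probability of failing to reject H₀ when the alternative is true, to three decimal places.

β ≈ 0.737

Standardized effect: d = |μ_{device A} − μ_{device B}| / σ = |1735.8 − 1580.8| / 224.2 = 0.6913
Noncentrality parameter: δ = d / √(1/n₁ + 1/n₂) = 0.6913 / √(1/23 + 1/12) = 1.9414
Two-sided α = 0.01 → critical value z_{0.005} = 2.576.
Power = Φ(δ − 2.576) + Φ(−δ − 2.576) = Φ(-0.634) + Φ(-4.517) = 0.2629 + 0.0000 = 0.2629.
Type II error: β = 1 − power = 1 − 0.2629 = 0.7371.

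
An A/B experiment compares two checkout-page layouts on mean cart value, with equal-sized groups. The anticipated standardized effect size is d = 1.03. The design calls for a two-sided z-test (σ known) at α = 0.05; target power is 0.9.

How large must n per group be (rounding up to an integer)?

n = 20 per group

For power 0.9 need Φ(δ − z_{0.025}) = 0.9, so δ = z_{0.025} + z_{0.10} = 1.960 + 1.282 = 3.242.
(Ignoring the negligible lower-tail rejection probability gives the usual closed-form inversion.)
δ = d·√(n/2) ⇒ n = 2(δ/d)² = 2 × (3.242 / 1.03)² = 19.81.
Rounding up, n = 20 per group.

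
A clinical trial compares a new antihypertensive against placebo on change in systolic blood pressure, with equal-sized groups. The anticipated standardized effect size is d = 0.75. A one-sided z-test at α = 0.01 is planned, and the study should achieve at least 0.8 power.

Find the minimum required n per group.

Set Φ(δ − 2.326) = 0.8; then δ − 2.326 = Φ⁻¹(0.8) = 0.842, giving δ = 3.168.
δ = d·√(n/2) ⇒ n = 2(δ/d)² = 2 × (3.168 / 0.75)² = 35.68.
Round up to the next whole unit.

n = 36 per group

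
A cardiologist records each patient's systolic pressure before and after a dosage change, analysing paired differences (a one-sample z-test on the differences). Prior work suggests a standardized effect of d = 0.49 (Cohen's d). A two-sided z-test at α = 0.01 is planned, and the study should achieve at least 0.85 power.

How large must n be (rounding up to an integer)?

n = 55

For power 0.85 need Φ(δ − z_{0.005}) = 0.85, so δ = z_{0.005} + z_{0.15} = 2.576 + 1.036 = 3.612.
(The Φ(−δ − z_{α/2}) term is vanishingly small for δ > 0 and is dropped in the standard sample-size formula.)
δ = d·√n ⇒ n = (δ/d)² = (3.612 / 0.49)² = 54.35.
Rounding up, n = 55.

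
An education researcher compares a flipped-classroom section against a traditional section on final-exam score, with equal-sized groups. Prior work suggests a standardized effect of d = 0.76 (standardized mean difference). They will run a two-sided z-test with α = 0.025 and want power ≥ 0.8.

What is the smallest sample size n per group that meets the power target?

For power 0.8 need Φ(δ − z_{0.0125}) = 0.8, so δ = z_{0.0125} + z_{0.20} = 2.241 + 0.842 = 3.083.
(The Φ(−δ − z_{α/2}) term is vanishingly small for δ > 0 and is dropped in the standard sample-size formula.)
δ = d·√(n/2) ⇒ n = 2(δ/d)² = 2 × (3.083 / 0.76)² = 32.91.
Round up to the next whole unit.

n = 33 per group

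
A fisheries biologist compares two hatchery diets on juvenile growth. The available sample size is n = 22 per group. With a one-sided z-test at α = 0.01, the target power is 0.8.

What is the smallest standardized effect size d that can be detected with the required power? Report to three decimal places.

d ≈ 0.955

Need Φ(δ − 2.326) = 0.8, so δ = 2.326 + 0.842 = 3.168.
δ = d·√(n/2) ⇒ d = δ/√(n/2) = 3.168/√(22/2) = 0.9552.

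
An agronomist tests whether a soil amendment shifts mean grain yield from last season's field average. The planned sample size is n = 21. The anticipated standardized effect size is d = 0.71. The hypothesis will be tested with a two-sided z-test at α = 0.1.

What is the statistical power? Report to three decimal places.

Noncentrality parameter: λ = d·√n = 0.71 × √21 = 3.2536
Two-sided α = 0.1 → critical value z_{0.05} = 1.645.
Power = Φ(λ − 1.645) + Φ(−λ − 1.645) = Φ(1.609) + Φ(-4.898) = 0.9462 + 0.0000 = 0.9462.

Power ≈ 0.946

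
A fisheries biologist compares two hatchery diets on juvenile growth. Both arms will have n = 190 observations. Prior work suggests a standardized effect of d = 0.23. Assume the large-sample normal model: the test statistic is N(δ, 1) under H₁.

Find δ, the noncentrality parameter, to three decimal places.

δ ≈ 2.242

The noncentrality parameter scales effect size by the design's sample-size factor: δ = d·√(n/2) = 0.23 × √(190/2) = 2.2418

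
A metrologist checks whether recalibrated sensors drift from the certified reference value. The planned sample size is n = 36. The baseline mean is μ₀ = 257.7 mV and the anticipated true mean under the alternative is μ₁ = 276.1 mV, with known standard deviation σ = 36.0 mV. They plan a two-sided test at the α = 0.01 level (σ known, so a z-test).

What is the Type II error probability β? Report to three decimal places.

Standardized effect: d = |μ₁ − μ₀| / σ = |276.1 − 257.7| / 36.0 = 0.5111
Noncentrality parameter: δ = d·√n = 0.5111 × √36 = 3.0667
Critical value for a two-sided test at α = 0.01: z_{α/2} = 2.576.
Power = Φ(δ − 2.576) + Φ(−δ − 2.576) = Φ(0.491) + Φ(-5.642) = 0.6882 + 0.0000 = 0.6882.
Type II error: β = 1 − power = 1 − 0.6882 = 0.3118.

β ≈ 0.312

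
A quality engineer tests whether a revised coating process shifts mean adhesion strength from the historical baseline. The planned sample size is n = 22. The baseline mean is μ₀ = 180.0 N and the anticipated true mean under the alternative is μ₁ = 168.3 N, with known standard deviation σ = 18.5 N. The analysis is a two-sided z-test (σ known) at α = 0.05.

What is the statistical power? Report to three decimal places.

Standardized effect: d = |μ₁ − μ₀| / σ = |168.3 − 180.0| / 18.5 = 0.6324
Noncentrality parameter: δ = d·√n = 0.6324 × √22 = 2.9664
Two-sided α = 0.05 → critical value z_{0.025} = 1.960.
Power = Φ(δ − 1.960) + Φ(−δ − 1.960) = Φ(1.006) + Φ(-4.926) = 0.8429 + 0.0000 = 0.8429.

Power ≈ 0.843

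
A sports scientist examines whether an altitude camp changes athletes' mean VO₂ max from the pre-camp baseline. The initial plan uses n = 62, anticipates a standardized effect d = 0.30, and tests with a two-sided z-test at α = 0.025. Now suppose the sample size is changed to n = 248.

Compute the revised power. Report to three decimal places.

Power ≈ 0.993

With n = 248: δ = d·√n = 0.30 × √248 = 4.7244. Critical value z_{0.0125} = 2.241.
Revised power = Φ(δ − 2.241) + Φ(−δ − 2.241) = Φ(2.483) + Φ(-6.966) = 0.9935 + 0.0000 = 0.9935.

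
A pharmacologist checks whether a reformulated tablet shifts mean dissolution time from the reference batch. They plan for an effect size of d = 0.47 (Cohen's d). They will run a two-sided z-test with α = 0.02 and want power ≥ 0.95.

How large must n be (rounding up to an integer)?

n = 72

Set Φ(δ − 2.326) = 0.95; then δ − 2.326 = Φ⁻¹(0.95) = 1.645, giving δ = 3.971.
(Ignoring the negligible lower-tail rejection probability gives the usual closed-form inversion.)
δ = d·√n ⇒ n = (δ/d)² = (3.971 / 0.47)² = 71.39.
Rounding up, n = 72.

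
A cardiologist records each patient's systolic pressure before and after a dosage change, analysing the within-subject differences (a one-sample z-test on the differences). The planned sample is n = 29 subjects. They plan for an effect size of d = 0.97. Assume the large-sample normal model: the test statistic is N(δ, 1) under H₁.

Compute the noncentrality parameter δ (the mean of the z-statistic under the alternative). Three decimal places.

δ = d·√n = 0.97 × √29 = 5.2236

δ ≈ 5.224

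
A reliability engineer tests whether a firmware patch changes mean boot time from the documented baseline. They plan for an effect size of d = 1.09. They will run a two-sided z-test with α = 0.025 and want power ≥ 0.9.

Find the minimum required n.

n = 11

Set Φ(δ − 2.241) = 0.9; then δ − 2.241 = Φ⁻¹(0.9) = 1.282, giving δ = 3.523.
(Ignoring the negligible lower-tail rejection probability gives the usual closed-form inversion.)
δ = d·√n ⇒ n = (δ/d)² = (3.523 / 1.09)² = 10.45.
Rounding up, n = 11.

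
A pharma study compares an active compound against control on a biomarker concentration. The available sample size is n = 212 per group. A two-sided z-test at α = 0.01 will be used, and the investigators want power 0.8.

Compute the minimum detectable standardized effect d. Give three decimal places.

Need Φ(δ − 2.576) = 0.8, so δ = 2.576 + 0.842 = 3.417.
(Lower-tail contribution to power is negligible for δ > 0.)
δ = d·√(n/2) ⇒ d = δ/√(n/2) = 3.417/√(212/2) = 0.3319.

d ≈ 0.332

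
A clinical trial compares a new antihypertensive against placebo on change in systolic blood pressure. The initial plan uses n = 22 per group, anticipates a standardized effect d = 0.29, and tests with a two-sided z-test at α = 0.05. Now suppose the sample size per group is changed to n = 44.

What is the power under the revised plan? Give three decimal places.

With n = 44 per group: δ = d·√(n/2) = 0.29 × √(44/2) = 1.3602. Critical value z_{0.025} = 1.960.
Revised power = Φ(δ − 1.960) + Φ(−δ − 1.960) = Φ(-0.600) + Φ(-3.320) = 0.2743 + 0.0004 = 0.2748.

Power ≈ 0.275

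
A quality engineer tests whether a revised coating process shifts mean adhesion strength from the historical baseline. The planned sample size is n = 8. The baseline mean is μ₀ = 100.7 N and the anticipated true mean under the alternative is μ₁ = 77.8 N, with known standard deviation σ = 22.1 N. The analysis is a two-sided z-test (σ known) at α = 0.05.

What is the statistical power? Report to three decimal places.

Standardized effect: d = |μ₁ − μ₀| / σ = |77.8 − 100.7| / 22.1 = 1.0362
Noncentrality parameter: δ = d·√n = 1.0362 × √8 = 2.9308
Two-sided α = 0.05 → critical value z_{0.025} = 1.960.
Power = Φ(δ − 1.960) + Φ(−δ − 1.960) = Φ(0.971) + Φ(-4.891) = 0.8342 + 0.0000 = 0.8342.

Power ≈ 0.834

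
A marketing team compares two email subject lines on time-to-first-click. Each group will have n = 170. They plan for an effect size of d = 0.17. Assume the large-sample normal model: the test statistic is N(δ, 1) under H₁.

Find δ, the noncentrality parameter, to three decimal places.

The noncentrality parameter scales effect size by the design's sample-size factor: δ = d·√(n/2) = 0.17 × √(170/2) = 1.5673

δ ≈ 1.567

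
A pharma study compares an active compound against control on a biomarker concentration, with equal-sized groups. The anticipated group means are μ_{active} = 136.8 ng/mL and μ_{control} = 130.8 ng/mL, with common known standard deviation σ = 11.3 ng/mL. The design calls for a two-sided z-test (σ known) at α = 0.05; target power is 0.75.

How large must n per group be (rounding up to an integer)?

Standardized effect: d = |μ_{active} − μ_{control}| / σ = |136.8 − 130.8| / 11.3 = 0.5310
For power 0.75 need Φ(δ − z_{0.025}) = 0.75, so δ = z_{0.025} + z_{0.25} = 1.960 + 0.674 = 2.634.
(For δ > 0 the lower-tail rejection region contributes negligibly to power, so the one-term inversion is standard.)
δ = d·√(n/2) ⇒ n = 2(δ/d)² = 2 × (2.634 / 0.5310)² = 49.23.
Rounding up, n = 50 per group.

n = 50 per group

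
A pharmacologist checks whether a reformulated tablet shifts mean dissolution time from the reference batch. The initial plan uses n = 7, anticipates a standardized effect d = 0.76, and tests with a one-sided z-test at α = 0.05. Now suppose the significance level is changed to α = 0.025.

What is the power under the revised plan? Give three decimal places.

Power ≈ 0.520

δ = d·√n = 0.76 × √7 = 2.0108 (unchanged). New critical value: z_{0.025} = 1.960.
Revised power = P(Z > 1.960 − δ) = Φ(0.051) = 0.5203.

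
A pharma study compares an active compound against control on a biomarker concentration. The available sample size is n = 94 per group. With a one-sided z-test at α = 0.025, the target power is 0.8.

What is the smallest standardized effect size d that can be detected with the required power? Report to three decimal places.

Need Φ(δ − 1.960) = 0.8, so δ = 1.960 + 0.842 = 2.802.
δ = d·√(n/2) ⇒ d = δ/√(n/2) = 2.802/√(94/2) = 0.4087.

d ≈ 0.409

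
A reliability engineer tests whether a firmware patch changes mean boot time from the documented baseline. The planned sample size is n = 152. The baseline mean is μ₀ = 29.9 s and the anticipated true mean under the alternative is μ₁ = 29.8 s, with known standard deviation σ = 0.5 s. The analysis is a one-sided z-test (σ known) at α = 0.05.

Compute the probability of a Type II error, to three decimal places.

Standardized effect: d = |μ₁ − μ₀| / σ = |29.8 − 29.9| / 0.5 = 0.2000
Noncentrality parameter: δ = d·√n = 0.2000 × √152 = 2.4658
Critical value for a one-sided test at α = 0.05: z_α = 1.645.
Power = Φ(δ − 1.645) = Φ(0.821) = 0.7942.
Type II error: β = 1 − power = 1 − 0.7942 = 0.2058.

β ≈ 0.206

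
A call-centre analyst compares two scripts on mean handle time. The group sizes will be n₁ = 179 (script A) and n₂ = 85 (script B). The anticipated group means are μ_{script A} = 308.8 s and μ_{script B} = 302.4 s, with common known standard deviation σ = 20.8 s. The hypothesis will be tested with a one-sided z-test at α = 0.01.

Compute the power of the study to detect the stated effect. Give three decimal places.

Standardized effect: d = |μ_{script A} − μ_{script B}| / σ = |308.8 − 302.4| / 20.8 = 0.3077
Noncentrality parameter: δ = d / √(1/n₁ + 1/n₂) = 0.3077 / √(1/179 + 1/85) = 2.3359
One-sided α = 0.01 → critical value z_{0.01} = 2.326.
Power = P(Z > 2.326 − δ) = Φ(0.010) = 0.5038.

Power ≈ 0.504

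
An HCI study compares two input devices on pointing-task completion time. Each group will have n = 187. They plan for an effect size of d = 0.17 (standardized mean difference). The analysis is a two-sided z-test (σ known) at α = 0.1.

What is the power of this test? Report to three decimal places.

Noncentrality parameter: δ = d·√(n/2) = 0.17 × √(187/2) = 1.6438
Critical value for a two-sided test at α = 0.1: z_{α/2} = 1.645.
Power = Φ(δ − 1.645) + Φ(−δ − 1.645) = Φ(-0.001) + Φ(-3.289) = 0.4996 + 0.0005 = 0.5001.

Power ≈ 0.500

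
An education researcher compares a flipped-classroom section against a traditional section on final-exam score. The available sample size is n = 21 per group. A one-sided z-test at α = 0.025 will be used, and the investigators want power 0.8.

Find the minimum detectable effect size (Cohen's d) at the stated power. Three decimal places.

Required noncentrality: δ = z_{0.025} + z_{0.20} = 1.960 + 0.842 = 2.802.
δ = d·√(n/2) ⇒ d = δ/√(n/2) = 2.802/√(21/2) = 0.8646.

d ≈ 0.865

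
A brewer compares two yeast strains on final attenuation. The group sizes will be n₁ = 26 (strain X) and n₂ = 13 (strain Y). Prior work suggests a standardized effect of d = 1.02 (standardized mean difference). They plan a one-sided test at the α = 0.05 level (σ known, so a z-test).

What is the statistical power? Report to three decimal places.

Noncentrality parameter: δ = d / √(1/n₁ + 1/n₂) = 1.02 / √(1/26 + 1/13) = 3.0028
Critical value for a one-sided test at α = 0.05: z_α = 1.645.
Power = Φ(δ − 1.645) = Φ(1.358) = 0.9128.

Power ≈ 0.913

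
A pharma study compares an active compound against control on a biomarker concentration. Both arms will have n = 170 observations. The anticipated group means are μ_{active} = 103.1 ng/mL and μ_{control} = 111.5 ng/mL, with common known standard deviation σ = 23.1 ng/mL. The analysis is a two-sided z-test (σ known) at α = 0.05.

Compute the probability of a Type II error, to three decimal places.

Standardized effect: d = |μ_{active} − μ_{control}| / σ = |103.1 − 111.5| / 23.1 = 0.3636
Noncentrality parameter: δ = d·√(n/2) = 0.3636 × √(170/2) = 3.3526
Two-sided α = 0.05 → critical value z_{0.025} = 1.960.
Power = Φ(δ − 1.960) + Φ(−δ − 1.960) = Φ(1.393) + Φ(-5.313) = 0.9181 + 0.0000 = 0.9181.
Type II error: β = 1 − power = 1 − 0.9181 = 0.0819.

β ≈ 0.082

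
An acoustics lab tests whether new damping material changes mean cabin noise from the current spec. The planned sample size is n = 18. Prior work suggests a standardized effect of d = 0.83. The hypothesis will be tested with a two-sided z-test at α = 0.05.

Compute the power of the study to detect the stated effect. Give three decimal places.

Power ≈ 0.941

Noncentrality parameter: δ = d·√n = 0.83 × √18 = 3.5214
Critical value for a two-sided test at α = 0.05: z_{α/2} = 1.960.
Power = Φ(δ − 1.960) + Φ(−δ − 1.960) = Φ(1.561) + Φ(-5.481) = 0.9408 + 0.0000 = 0.9408.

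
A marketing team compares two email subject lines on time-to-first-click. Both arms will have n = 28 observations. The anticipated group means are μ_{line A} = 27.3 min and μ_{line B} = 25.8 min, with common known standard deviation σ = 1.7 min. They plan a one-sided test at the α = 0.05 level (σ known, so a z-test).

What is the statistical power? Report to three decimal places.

Power ≈ 0.951

Standardized effect: d = |μ_{line A} − μ_{line B}| / σ = |27.3 − 25.8| / 1.7 = 0.8824
Noncentrality parameter: δ = d·√(n/2) = 0.8824 × √(28/2) = 3.3015
Critical value for a one-sided test at α = 0.05: z_α = 1.645.
Power = Φ(δ − 1.645) = Φ(1.657) = 0.9512.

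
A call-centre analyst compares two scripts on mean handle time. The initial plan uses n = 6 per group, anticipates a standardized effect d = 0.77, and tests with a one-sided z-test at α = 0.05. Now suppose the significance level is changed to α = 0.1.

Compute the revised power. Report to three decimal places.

Power ≈ 0.521

δ = d·√(n/2) = 0.77 × √(6/2) = 1.3337 (unchanged). New critical value: z_{0.1} = 1.282.
Revised power = P(Z > 1.282 − δ) = Φ(0.052) = 0.5208.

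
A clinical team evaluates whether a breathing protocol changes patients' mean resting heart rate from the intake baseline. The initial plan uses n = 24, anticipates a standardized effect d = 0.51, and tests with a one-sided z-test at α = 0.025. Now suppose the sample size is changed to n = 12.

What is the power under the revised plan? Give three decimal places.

With n = 12: δ = d·√n = 0.51 × √12 = 1.7667. Critical value z_{0.025} = 1.960.
Revised power = P(Z > 1.960 − δ) = Φ(-0.193) = 0.4234.

Power ≈ 0.423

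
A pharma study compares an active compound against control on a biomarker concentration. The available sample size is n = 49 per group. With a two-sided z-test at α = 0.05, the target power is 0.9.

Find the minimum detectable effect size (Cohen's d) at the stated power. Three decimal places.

d ≈ 0.655

Required noncentrality: δ = z_{0.025} + z_{0.10} = 1.960 + 1.282 = 3.242.
(Lower-tail contribution to power is negligible for δ > 0.)
δ = d·√(n/2) ⇒ d = δ/√(n/2) = 3.242/√(49/2) = 0.6549.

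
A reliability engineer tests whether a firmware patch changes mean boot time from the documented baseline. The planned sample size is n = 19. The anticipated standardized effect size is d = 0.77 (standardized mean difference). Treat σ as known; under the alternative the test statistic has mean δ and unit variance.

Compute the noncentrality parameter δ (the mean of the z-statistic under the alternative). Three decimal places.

δ ≈ 3.356

δ = d·√n = 0.77 × √19 = 3.3564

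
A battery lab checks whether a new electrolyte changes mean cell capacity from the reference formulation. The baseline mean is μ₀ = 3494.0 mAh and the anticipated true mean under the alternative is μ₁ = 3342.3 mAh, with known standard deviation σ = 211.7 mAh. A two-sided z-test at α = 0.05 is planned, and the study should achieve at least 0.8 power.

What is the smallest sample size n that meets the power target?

Standardized effect: d = |μ₁ − μ₀| / σ = |3342.3 − 3494.0| / 211.7 = 0.7166
For power 0.8 need Φ(δ − z_{0.025}) = 0.8, so δ = z_{0.025} + z_{0.20} = 1.960 + 0.842 = 2.802.
(Ignoring the negligible lower-tail rejection probability gives the usual closed-form inversion.)
δ = d·√n ⇒ n = (δ/d)² = (2.802 / 0.7166)² = 15.29.
Round up to the next whole unit.

n = 16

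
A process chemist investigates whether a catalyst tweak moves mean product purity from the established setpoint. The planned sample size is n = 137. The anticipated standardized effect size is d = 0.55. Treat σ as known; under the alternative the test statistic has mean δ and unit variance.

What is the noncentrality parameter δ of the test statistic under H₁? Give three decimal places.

δ ≈ 6.438

δ = d·√n = 0.55 × √137 = 6.4376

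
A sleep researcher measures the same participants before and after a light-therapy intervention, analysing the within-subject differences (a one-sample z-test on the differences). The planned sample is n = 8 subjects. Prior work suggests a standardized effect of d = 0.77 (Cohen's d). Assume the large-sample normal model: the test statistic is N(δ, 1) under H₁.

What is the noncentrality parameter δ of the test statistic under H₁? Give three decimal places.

δ ≈ 2.178

The noncentrality parameter scales effect size by the design's sample-size factor: δ = d·√n = 0.77 × √8 = 2.1779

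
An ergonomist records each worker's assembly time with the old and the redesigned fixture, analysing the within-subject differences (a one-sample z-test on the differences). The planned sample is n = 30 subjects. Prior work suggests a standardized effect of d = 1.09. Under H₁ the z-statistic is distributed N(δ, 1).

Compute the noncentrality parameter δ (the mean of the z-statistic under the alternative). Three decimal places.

δ = d·√n = 1.09 × √30 = 5.9702

δ ≈ 5.970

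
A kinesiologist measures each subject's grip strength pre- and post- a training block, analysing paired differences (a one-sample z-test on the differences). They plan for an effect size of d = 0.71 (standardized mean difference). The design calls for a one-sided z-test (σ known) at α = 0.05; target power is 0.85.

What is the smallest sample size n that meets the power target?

n = 15

For power 0.85 need Φ(δ − z_{0.05}) = 0.85, so δ = z_{0.05} + z_{0.15} = 1.645 + 1.036 = 2.681.
δ = d·√n ⇒ n = (δ/d)² = (2.681 / 0.71)² = 14.26.
Rounding up, n = 15.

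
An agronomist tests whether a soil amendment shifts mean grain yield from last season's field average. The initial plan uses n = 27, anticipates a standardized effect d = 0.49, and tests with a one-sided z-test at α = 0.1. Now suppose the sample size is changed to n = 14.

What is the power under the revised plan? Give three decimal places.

With n = 14: δ = d·√n = 0.49 × √14 = 1.8334. Critical value z_{0.1} = 1.282.
Revised power = Φ(δ − 1.282) = Φ(0.552) = 0.7095.

Power ≈ 0.709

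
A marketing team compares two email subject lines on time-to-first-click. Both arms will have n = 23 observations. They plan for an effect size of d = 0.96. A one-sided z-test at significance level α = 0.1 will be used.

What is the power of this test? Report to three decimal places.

Power ≈ 0.976

Noncentrality parameter: δ = d·√(n/2) = 0.96 × √(23/2) = 3.2555
One-sided α = 0.1 → critical value z_{0.1} = 1.282.
Power = P(Z > 1.282 − δ) = Φ(1.974) = 0.9758.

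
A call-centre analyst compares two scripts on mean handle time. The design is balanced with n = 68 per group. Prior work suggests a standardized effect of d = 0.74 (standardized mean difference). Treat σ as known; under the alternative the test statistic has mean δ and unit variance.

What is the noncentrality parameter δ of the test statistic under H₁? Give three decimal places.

δ ≈ 4.315

δ = d·√(n/2) = 0.74 × √(68/2) = 4.3149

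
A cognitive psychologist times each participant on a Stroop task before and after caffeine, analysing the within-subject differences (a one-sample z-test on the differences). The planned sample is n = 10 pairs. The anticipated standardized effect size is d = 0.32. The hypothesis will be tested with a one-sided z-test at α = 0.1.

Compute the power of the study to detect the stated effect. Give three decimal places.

Power ≈ 0.394

Noncentrality parameter: λ = d·√n = 0.32 × √10 = 1.0119
One-sided α = 0.1 → critical value z_{0.1} = 1.282.
Power = Φ(λ − 1.282) = Φ(-0.270) = 0.3937.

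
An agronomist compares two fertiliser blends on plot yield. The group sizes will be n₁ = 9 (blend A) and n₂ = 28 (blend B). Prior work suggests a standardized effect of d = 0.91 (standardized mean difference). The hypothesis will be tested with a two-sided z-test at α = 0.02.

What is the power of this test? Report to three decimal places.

Power ≈ 0.519

Noncentrality parameter: λ = d / √(1/n₁ + 1/n₂) = 0.91 / √(1/9 + 1/28) = 2.3749
Critical value for a two-sided test at α = 0.02: z_{α/2} = 2.326.
Power = Φ(λ − 2.326) + Φ(−λ − 2.326) = Φ(0.049) + Φ(-4.701) = 0.5194 + 0.0000 = 0.5194.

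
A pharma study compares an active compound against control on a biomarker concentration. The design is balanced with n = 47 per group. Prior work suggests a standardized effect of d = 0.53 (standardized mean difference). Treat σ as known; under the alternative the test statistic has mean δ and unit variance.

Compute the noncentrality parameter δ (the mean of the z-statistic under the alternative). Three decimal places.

The noncentrality parameter scales effect size by the design's sample-size factor: δ = d·√(n/2) = 0.53 × √(47/2) = 2.5693

δ ≈ 2.569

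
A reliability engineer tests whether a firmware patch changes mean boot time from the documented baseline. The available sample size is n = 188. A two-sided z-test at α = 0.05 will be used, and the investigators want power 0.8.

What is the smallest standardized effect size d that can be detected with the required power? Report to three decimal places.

Need Φ(δ − 1.960) = 0.8, so δ = 1.960 + 0.842 = 2.802.
(The second rejection-region term Φ(−δ − z_{α/2}) is negligible and dropped.)
δ = d·√n ⇒ d = δ/√n = 2.802/√188 = 0.2043.

d ≈ 0.204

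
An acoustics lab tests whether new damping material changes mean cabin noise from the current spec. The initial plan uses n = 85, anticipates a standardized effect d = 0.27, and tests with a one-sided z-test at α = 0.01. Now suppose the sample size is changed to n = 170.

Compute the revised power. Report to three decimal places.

Power ≈ 0.884

With n = 170: δ = d·√n = 0.27 × √170 = 3.5204. Critical value z_{0.01} = 2.326.
Revised power = P(Z > 2.326 − δ) = Φ(1.194) = 0.8838.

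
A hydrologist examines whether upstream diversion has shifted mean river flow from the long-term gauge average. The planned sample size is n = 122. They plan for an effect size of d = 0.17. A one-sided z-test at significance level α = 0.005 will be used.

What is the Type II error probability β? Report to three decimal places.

Noncentrality parameter: δ = d·√n = 0.17 × √122 = 1.8777
One-sided α = 0.005 → critical value z_{0.005} = 2.576.
Power = Φ(δ − 2.576) = Φ(-0.698) = 0.2426.
Type II error: β = 1 − power = 1 − 0.2426 = 0.7574.

β ≈ 0.757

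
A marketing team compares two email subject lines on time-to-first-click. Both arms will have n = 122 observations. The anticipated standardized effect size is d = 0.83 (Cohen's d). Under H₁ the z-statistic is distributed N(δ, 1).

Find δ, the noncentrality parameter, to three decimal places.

δ ≈ 6.483

δ = d·√(n/2) = 0.83 × √(122/2) = 6.4825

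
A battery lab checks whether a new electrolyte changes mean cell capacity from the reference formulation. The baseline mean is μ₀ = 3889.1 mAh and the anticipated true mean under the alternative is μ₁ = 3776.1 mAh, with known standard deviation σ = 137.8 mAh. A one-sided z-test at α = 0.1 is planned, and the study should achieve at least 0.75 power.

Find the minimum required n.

n = 6

Standardized effect: d = |μ₁ − μ₀| / σ = |3776.1 − 3889.1| / 137.8 = 0.8200
For power 0.75 need Φ(δ − z_{0.1}) = 0.75, so δ = z_{0.1} + z_{0.25} = 1.282 + 0.674 = 1.956.
δ = d·√n ⇒ n = (δ/d)² = (1.956 / 0.8200)² = 5.69.
Rounding up, n = 6.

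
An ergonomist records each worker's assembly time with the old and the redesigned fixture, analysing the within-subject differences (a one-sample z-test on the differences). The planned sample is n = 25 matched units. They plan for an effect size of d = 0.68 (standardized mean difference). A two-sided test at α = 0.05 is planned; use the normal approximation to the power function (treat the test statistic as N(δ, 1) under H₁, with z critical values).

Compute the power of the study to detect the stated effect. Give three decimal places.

Noncentrality parameter: δ = d·√n = 0.68 × √25 = 3.4000
Two-sided α = 0.05 → critical value z_{0.025} = 1.960.
Power = Φ(δ − 1.960) + Φ(−δ − 1.960) = Φ(1.440) + Φ(-5.360) = 0.9251 + 0.0000 = 0.9251.

Power ≈ 0.925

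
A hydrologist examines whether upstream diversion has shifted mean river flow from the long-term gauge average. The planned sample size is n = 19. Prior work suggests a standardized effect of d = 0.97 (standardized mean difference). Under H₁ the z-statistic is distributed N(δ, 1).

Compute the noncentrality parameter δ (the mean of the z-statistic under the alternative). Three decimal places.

The noncentrality parameter scales effect size by the design's sample-size factor: δ = d·√n = 0.97 × √19 = 4.2281

δ ≈ 4.228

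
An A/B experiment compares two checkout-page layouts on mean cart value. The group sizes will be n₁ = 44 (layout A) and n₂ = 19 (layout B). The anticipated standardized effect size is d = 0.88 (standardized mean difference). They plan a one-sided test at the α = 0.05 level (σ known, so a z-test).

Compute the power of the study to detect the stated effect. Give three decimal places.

Power ≈ 0.941

Noncentrality parameter: δ = d / √(1/n₁ + 1/n₂) = 0.88 / √(1/44 + 1/19) = 3.2056
Critical value for a one-sided test at α = 0.05: z_α = 1.645.
Power = P(Z > 1.645 − δ) = Φ(1.561) = 0.9407.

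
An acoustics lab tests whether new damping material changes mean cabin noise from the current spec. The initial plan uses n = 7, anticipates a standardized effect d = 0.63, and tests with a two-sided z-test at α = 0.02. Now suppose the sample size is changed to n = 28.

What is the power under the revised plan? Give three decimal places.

Power ≈ 0.843

With n = 28: δ = d·√n = 0.63 × √28 = 3.3336. Critical value z_{0.01} = 2.326.
Revised power = Φ(δ − 2.326) + Φ(−δ − 2.326) = Φ(1.007) + Φ(-5.660) = 0.8431 + 0.0000 = 0.8431.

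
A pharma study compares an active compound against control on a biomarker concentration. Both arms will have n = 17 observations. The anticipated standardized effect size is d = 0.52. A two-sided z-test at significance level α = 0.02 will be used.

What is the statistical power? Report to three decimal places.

Noncentrality parameter: δ = d·√(n/2) = 0.52 × √(17/2) = 1.5160
Critical value for a two-sided test at α = 0.02: z_{α/2} = 2.326.
Power = Φ(δ − 2.326) + Φ(−δ − 2.326) = Φ(-0.810) + Φ(-3.842) = 0.2089 + 0.0001 = 0.2089.

Power ≈ 0.209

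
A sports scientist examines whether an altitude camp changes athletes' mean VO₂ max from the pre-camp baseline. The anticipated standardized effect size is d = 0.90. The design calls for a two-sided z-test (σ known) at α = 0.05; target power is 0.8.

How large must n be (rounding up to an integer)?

For power 0.8 need Φ(δ − z_{0.025}) = 0.8, so δ = z_{0.025} + z_{0.20} = 1.960 + 0.842 = 2.802.
(For δ > 0 the lower-tail rejection region contributes negligibly to power, so the one-term inversion is standard.)
δ = d·√n ⇒ n = (δ/d)² = (2.802 / 0.90)² = 9.69.
Rounding up, n = 10.

n = 10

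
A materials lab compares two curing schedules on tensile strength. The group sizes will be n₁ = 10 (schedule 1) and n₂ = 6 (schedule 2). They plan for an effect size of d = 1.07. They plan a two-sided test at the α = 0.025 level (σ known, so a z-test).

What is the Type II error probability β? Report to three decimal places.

β ≈ 0.567

Noncentrality parameter: δ = d / √(1/n₁ + 1/n₂) = 1.07 / √(1/10 + 1/6) = 2.0720
Critical value for a two-sided test at α = 0.025: z_{α/2} = 2.241.
Power = Φ(δ − 2.241) + Φ(−δ − 2.241) = Φ(-0.169) + Φ(-4.313) = 0.4328 + 0.0000 = 0.4328.
Type II error: β = 1 − power = 1 − 0.4328 = 0.5672.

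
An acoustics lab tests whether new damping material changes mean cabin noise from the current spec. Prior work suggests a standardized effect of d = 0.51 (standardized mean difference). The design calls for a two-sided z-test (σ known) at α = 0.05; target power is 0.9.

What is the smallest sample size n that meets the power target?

Set Φ(δ − 1.960) = 0.9; then δ − 1.960 = Φ⁻¹(0.9) = 1.282, giving δ = 3.242.
(Ignoring the negligible lower-tail rejection probability gives the usual closed-form inversion.)
δ = d·√n ⇒ n = (δ/d)² = (3.242 / 0.51)² = 40.40.
Round up to the next whole unit.

n = 41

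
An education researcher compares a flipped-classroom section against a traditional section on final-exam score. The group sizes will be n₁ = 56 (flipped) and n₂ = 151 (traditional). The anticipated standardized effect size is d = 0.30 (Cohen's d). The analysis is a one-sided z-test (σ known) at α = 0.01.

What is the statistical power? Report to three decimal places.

Noncentrality parameter: δ = d / √(1/n₁ + 1/n₂) = 0.30 / √(1/56 + 1/151) = 1.9174
One-sided α = 0.01 → critical value z_{0.01} = 2.326.
Power = P(Z > 2.326 − δ) = Φ(-0.409) = 0.3413.

Power ≈ 0.341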